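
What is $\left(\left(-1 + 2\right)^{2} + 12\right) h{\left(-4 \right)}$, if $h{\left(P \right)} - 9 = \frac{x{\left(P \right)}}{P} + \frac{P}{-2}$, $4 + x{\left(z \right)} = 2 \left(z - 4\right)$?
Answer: $208$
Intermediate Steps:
$x{\left(z \right)} = -12 + 2 z$ ($x{\left(z \right)} = -4 + 2 \left(z - 4\right) = -4 + 2 \left(-4 + z\right) = -4 + \left(-8 + 2 z\right) = -12 + 2 z$)
$h{\left(P \right)} = 9 - \frac{P}{2} + \frac{-12 + 2 P}{P}$ ($h{\left(P \right)} = 9 + \left(\frac{-12 + 2 P}{P} + \frac{P}{-2}\right) = 9 + \left(\frac{-12 + 2 P}{P} + P \left(- \frac{1}{2}\right)\right) = 9 - \left(\frac{P}{2} - \frac{-12 + 2 P}{P}\right) = 9 - \frac{P}{2} + \frac{-12 + 2 P}{P}$)
$\left(\left(-1 + 2\right)^{2} + 12\right) h{\left(-4 \right)} = \left(\left(-1 + 2\right)^{2} + 12\right) \left(11 - \frac{12}{-4} - -2\right) = \left(1^{2} + 12\right) \left(11 - -3 + 2\right) = \left(1 + 12\right) \left(11 + 3 + 2\right) = 13 \cdot 16 = 208$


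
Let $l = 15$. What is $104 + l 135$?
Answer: $2129$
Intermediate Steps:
$104 + l 135 = 104 + 15 \cdot 135 = 104 + 2025 = 2129$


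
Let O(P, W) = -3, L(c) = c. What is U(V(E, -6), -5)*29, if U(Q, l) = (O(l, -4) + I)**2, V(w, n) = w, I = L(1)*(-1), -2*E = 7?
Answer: 464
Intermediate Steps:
E = -7/2 (E = -1/2*7 = -7/2 ≈ -3.5000)
I = -1 (I = 1*(-1) = -1)
U(Q, l) = 16 (U(Q, l) = (-3 - 1)**2 = (-4)**2 = 16)
U(V(E, -6), -5)*29 = 16*29 = 464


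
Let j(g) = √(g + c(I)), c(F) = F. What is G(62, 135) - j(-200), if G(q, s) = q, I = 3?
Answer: 62 - I*√197 ≈ 62.0 - 14.036*I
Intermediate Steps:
j(g) = √(3 + g) (j(g) = √(g + 3) = √(3 + g))
G(62, 135) - j(-200) = 62 - √(3 - 200) = 62 - √(-197) = 62 - I*√197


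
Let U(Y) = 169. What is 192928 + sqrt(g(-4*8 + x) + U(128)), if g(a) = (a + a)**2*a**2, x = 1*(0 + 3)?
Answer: 192928 + sqrt(2829293) ≈ 1.9461e+5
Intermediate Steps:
x = 3 (x = 1*3 = 3)
g(a) = 4*a**4 (g(a) = (2*a)**2*a**2 = (4*a**2)*a**2 = 4*a**4)
192928 + sqrt(g(-4*8 + x) + U(128)) = 192928 + sqrt(4*(-4*8 + 3)**4 + 169) = 192928 + sqrt(4*(-32 + 3)**4 + 169) = 192928 + sqrt(4*(-29)**4 + 169) = 192928 + sqrt(4*707281 + 169) = 192928 + sqrt(2829124 + 169) = 192928 + sqrt(2829293)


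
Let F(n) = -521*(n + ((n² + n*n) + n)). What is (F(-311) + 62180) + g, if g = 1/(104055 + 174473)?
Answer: -27963386757119/278528 ≈ -1.0040e+8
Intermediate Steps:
g = 1/278528 ≈ 3.5903e-6
F(n) = -1042*n - 1042*n² (F(n) = -521*(n + ((n² + n²) + n)) = -521*(n + (2*n² + n)) = -521*(n + (n + 2*n²)) = -521*(2*n + 2*n²) = -1042*n - 1042*n²)
(F(-311) + 62180) + g = (-1042*(-311)*(1 - 311) + 62180) + 1/278528 = (-1042*(-311)*(-310) + 62180) + 1/278528 = (-100459220 + 62180) + 1/278528 = -100397040 + 1/278528 = -27963386757119/278528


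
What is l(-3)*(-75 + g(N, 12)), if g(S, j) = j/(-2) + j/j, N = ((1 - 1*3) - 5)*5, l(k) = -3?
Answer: 240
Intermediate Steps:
N = -35 (N = ((1 - 3) - 5)*5 = (-2 - 5)*5 = -7*5 = -35)
g(S, j) = 1 - j/2 (g(S, j) = j*(-½) + 1 = -j/2 + 1 = 1 - j/2)
l(-3)*(-75 + g(N, 12)) = -3*(-75 + (1 - ½*12)) = -3*(-75 + (1 - 6)) = -3*(-75 - 5) = -3*(-80) = 240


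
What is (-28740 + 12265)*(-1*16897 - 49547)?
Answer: 1094664900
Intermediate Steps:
(-28740 + 12265)*(-1*16897 - 49547) = -16475*(-16897 - 49547) = -16475*(-66444) = 1094664900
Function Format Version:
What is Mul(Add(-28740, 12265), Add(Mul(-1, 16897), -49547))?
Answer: 1094664900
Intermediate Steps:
Mul(Add(-28740, 12265), Add(Mul(-1, 16897), -49547)) = Mul(-16475, Add(-16897, -49547)) = Mul(-16475, -66444) = 1094664900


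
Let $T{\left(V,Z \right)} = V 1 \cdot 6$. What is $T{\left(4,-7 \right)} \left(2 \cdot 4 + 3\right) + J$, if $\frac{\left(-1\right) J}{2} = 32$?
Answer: $200$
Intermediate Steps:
$J = -64$ ($J = \left(-2\right) 32 = -64$)
$T{\left(V,Z \right)} = 6 V$ ($T{\left(V,Z \right)} = V 6 = 6 V$)
$T{\left(4,-7 \right)} \left(2 \cdot 4 + 3\right) + J = 6 \cdot 4 \left(2 \cdot 4 + 3\right) - 64 = 24 \left(8 + 3\right) - 64 = 24 \cdot 11 - 64 = 264 - 64 = 200$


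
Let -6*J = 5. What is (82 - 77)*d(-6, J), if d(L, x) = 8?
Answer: 40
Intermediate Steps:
J = -⅚ (J = -⅙*5 = -⅚ ≈ -0.83333)
(82 - 77)*d(-6, J) = (82 - 77)*8 = 5*8 = 40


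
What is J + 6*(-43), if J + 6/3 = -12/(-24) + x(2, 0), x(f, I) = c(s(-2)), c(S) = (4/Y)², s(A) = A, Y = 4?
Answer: -517/2 ≈ -258.50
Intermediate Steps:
c(S) = 1 (c(S) = (4/4)² = (4*(¼))² = 1² = 1)
x(f, I) = 1
J = -½ (J = -2 + (-12/(-24) + 1) = -2 + (-12*(-1/24) + 1) = -2 + (½ + 1) = -2 + 3/2 = -½ ≈ -0.50000)
J + 6*(-43) = -½ + 6*(-43) = -½ - 258 = -517/2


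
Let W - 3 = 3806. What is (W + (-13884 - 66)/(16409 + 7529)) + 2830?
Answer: 79455216/11969 ≈ 6638.4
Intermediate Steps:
W = 3809 (W = 3 + 3806 = 3809)
(W + (-13884 - 66)/(16409 + 7529)) + 2830 = (3809 + (-13884 - 66)/(16409 + 7529)) + 2830 = (3809 - 13950/23938) + 2830 = (3809 - 13950*1/23938) + 2830 = (3809 - 6975/11969) + 2830 = 45582946/11969 + 2830 = 79455216/11969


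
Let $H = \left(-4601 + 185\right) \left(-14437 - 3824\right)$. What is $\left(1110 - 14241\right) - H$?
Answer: $-80653707$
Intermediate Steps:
$H = 80640576$ ($H = \left(-4416\right) \left(-18261\right) = 80640576$)
$\left(1110 - 14241\right) - H = \left(1110 - 14241\right) - 80640576 = -13131 - 80640576 = -80653707$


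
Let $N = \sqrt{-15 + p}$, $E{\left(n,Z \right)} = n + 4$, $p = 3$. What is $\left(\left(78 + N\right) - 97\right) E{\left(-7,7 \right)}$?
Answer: $57 - 6 i \sqrt{3} \approx 57.0 - 10.392 i$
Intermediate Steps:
$E{\left(n,Z \right)} = 4 + n$
$N = 2 i \sqrt{3}$ ($N = \sqrt{-15 + 3} = \sqrt{-12} = 2 i \sqrt{3} \approx 3.4641 i$)
$\left(\left(78 + N\right) - 97\right) E{\left(-7,7 \right)} = \left(\left(78 + 2 i \sqrt{3}\right) - 97\right) \left(4 - 7\right) = \left(-19 + 2 i \sqrt{3}\right) \left(-3\right) = 57 - 6 i \sqrt{3}$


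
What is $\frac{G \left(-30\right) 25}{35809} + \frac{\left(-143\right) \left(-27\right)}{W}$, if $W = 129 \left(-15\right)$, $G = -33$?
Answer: $- \frac{10040811}{7698935} \approx -1.3042$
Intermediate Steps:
$W = -1935$
$\frac{G \left(-30\right) 25}{35809} + \frac{\left(-143\right) \left(-27\right)}{W} = \frac{\left(-33\right) \left(-30\right) 25}{35809} + \frac{\left(-143\right) \left(-27\right)}{-1935} = 990 \cdot 25 \cdot \frac{1}{35809} + 3861 \left(- \frac{1}{1935}\right) = 24750 \cdot \frac{1}{35809} - \frac{429}{215} = \frac{24750}{35809} - \frac{429}{215} = - \frac{10040811}{7698935}$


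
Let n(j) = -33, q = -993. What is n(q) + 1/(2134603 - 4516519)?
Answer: -78603229/2381916 ≈ -33.000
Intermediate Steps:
n(q) + 1/(2134603 - 4516519) = -33 + 1/(2134603 - 4516519) = -33 + 1/(-2381916) = -33 - 1/2381916 = -78603229/2381916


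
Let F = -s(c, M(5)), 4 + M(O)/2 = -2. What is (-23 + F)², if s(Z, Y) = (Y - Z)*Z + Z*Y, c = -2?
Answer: 4489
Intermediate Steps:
M(O) = -12 (M(O) = -8 + 2*(-2) = -8 - 4 = -12)
s(Z, Y) = Y*Z + Z*(Y - Z) (s(Z, Y) = Z*(Y - Z) + Y*Z = Y*Z + Z*(Y - Z))
F = -44 (F = -(-2)*(-1*(-2) + 2*(-12)) = -(-2)*(2 - 24) = -(-2)*(-22) = -1*44 = -44)
(-23 + F)² = (-23 - 44)² = (-67)² = 4489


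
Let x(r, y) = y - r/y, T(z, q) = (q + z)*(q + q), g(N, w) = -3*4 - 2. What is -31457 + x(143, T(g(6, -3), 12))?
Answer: -1512097/48 ≈ -31502.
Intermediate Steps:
g(N, w) = -14 (g(N, w) = -12 - 2 = -14)
T(z, q) = 2*q*(q + z) (T(z, q) = (q + z)*(2*q) = 2*q*(q + z))
x(r, y) = y - r/y
-31457 + x(143, T(g(6, -3), 12)) = -31457 + (2*12*(12 - 14) - 1*143/2*12*(12 - 14)) = -31457 + (2*12*(-2) - 1*143/2*12*(-2)) = -31457 + (-48 - 1*143/(-48)) = -31457 + (-48 - 1*143*(-1/48)) = -31457 + (-48 + 143/48) = -31457 - 2161/48 = -1512097/48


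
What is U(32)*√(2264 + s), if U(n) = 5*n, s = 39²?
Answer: 160*√3785 ≈ 9843.6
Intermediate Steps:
s = 1521
U(32)*√(2264 + s) = (5*32)*√(2264 + 1521) = 160*√3785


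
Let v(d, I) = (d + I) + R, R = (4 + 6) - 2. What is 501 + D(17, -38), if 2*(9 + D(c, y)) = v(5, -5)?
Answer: 496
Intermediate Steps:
R = 8 (R = 10 - 2 = 8)
v(d, I) = 8 + I + d (v(d, I) = (d + I) + 8 = (I + d) + 8 = 8 + I + d)
D(c, y) = -5 (D(c, y) = -9 + (8 - 5 + 5)/2 = -9 + (1/2)*8 = -9 + 4 = -5)
501 + D(17, -38) = 501 - 5 = 496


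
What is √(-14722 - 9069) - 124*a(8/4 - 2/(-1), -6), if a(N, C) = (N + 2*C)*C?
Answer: -5952 + I*√23791 ≈ -5952.0 + 154.24*I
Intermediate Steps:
a(N, C) = C*(N + 2*C)
√(-14722 - 9069) - 124*a(8/4 - 2/(-1), -6) = √(-14722 - 9069) - (-744)*((8/4 - 2/(-1)) + 2*(-6)) = √(-23791) - (-744)*((8*(¼) - 2*(-1)) - 12) = I*√23791 - (-744)*((2 + 2) - 12) = I*√23791 - (-744)*(4 - 12) = I*√23791 - (-744)*(-8) = I*√23791 - 124*48 = I*√23791 - 5952 = -5952 + I*√23791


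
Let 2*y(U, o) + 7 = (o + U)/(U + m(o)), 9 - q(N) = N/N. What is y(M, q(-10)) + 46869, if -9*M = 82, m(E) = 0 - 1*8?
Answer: 3608646/77 ≈ 46866.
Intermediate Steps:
m(E) = -8 (m(E) = 0 - 8 = -8)
M = -82/9 (M = -1/9*82 = -82/9 ≈ -9.1111)
q(N) = 8 (q(N) = 9 - N/N = 9 - 1*1 = 9 - 1 = 8)
y(U, o) = -7/2 + (U + o)/(2*(-8 + U)) (y(U, o) = -7/2 + ((o + U)/(U - 8))/2 = -7/2 + ((U + o)/(-8 + U))/2 = -7/2 + (U + o)/(2*(-8 + U)))
y(M, q(-10)) + 46869 = (56 + 8 - 6*(-82/9))/(2*(-8 - 82/9)) + 46869 = (56 + 8 + 164/3)/(2*(-154/9)) + 46869 = (1/2)*(-9/154)*(356/3) + 46869 = -267/77 + 46869 = 3608646/77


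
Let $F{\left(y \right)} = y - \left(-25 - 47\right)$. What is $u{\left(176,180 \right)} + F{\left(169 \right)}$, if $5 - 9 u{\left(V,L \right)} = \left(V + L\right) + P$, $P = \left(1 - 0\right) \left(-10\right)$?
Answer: $\frac{1828}{9} \approx 203.11$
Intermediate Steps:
$F{\left(y \right)} = 72 + y$ ($F{\left(y \right)} = y - \left(-25 - 47\right) = y - -72 = y + 72 = 72 + y$)
$P = -10$ ($P = \left(1 + 0\right) \left(-10\right) = 1 \left(-10\right) = -10$)
$u{\left(V,L \right)} = \frac{5}{3} - \frac{L}{9} - \frac{V}{9}$ ($u{\left(V,L \right)} = \frac{5}{9} - \frac{\left(V + L\right) - 10}{9} = \frac{5}{9} - \frac{\left(L + V\right) - 10}{9} = \frac{5}{9} - \frac{-10 + L + V}{9} = \frac{5}{9} - \left(- \frac{10}{9} + \frac{L}{9} + \frac{V}{9}\right) = \frac{5}{3} - \frac{L}{9} - \frac{V}{9}$)
$u{\left(176,180 \right)} + F{\left(169 \right)} = \left(\frac{5}{3} - 20 - \frac{176}{9}\right) + \left(72 + 169\right) = \left(\frac{5}{3} - 20 - \frac{176}{9}\right) + 241 = - \frac{341}{9} + 241 = \frac{1828}{9}$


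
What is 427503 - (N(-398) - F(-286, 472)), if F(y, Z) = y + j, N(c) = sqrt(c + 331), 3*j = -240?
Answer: 427137 - I*sqrt(67) ≈ 4.2714e+5 - 8.1853*I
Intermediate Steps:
j = -80 (j = (1/3)*(-240) = -80)
N(c) = sqrt(331 + c)
F(y, Z) = -80 + y (F(y, Z) = y - 80 = -80 + y)
427503 - (N(-398) - F(-286, 472)) = 427503 - (sqrt(331 - 398) - (-80 - 286)) = 427503 - (sqrt(-67) - 1*(-366)) = 427503 - (I*sqrt(67) + 366) = 427503 - (366 + I*sqrt(67)) = 427503 + (-366 - I*sqrt(67)) = 427137 - I*sqrt(67)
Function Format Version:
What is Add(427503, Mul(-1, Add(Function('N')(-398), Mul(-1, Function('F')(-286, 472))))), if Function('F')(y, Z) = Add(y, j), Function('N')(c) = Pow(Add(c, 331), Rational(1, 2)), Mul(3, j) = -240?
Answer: Add(427137, Mul(-1, I, Pow(67, Rational(1, 2)))) ≈ Add(4.2714e+5, Mul(-8.1853, I))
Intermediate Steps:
j = -80 (j = Mul(Rational(1, 3), -240) = -80)
Function('N')(c) = Pow(Add(331, c), Rational(1, 2))
Function('F')(y, Z) = Add(-80, y) (Function('F')(y, Z) = Add(y, -80) = Add(-80, y))
Add(427503, Mul(-1, Add(Function('N')(-398), Mul(-1, Function('F')(-286, 472))))) = Add(427503, Mul(-1, Add(Pow(Add(331, -398), Rational(1, 2)), Mul(-1, Add(-80, -286))))) = Add(427503, Mul(-1, Add(Pow(-67, Rational(1, 2)), Mul(-1, -366)))) = Add(427503, Mul(-1, Add(Mul(I, Pow(67, Rational(1, 2))), 366))) = Add(427503, Mul(-1, Add(366, Mul(I, Pow(67, Rational(1, 2)))))) = Add(427503, Add(-366, Mul(-1, I, Pow(67, Rational(1, 2))))) = Add(427137, Mul(-1, I, Pow(67, Rational(1, 2))))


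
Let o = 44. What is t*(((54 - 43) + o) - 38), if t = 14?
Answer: 238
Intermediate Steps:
t*(((54 - 43) + o) - 38) = 14*(((54 - 43) + 44) - 38) = 14*((11 + 44) - 38) = 14*(55 - 38) = 14*17 = 238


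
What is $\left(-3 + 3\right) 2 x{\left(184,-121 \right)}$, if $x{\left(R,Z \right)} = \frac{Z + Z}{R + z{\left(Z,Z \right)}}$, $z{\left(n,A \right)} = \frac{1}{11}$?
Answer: $0$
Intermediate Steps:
$z{\left(n,A \right)} = \frac{1}{11}$
$x{\left(R,Z \right)} = \frac{2 Z}{\frac{1}{11} + R}$ ($x{\left(R,Z \right)} = \frac{Z + Z}{R + \frac{1}{11}} = \frac{2 Z}{\frac{1}{11} + R}$)
$\left(-3 + 3\right) 2 x{\left(184,-121 \right)} = \left(-3 + 3\right) 2 \cdot 22 \left(-121\right) \frac{1}{1 + 11 \cdot 184} = 0 \cdot 2 \cdot 22 \left(-121\right) \frac{1}{1 + 2024} = 0 \cdot 22 \left(-121\right) \frac{1}{2025} = 0 \left(- \frac{2662}{2025}\right) = 0$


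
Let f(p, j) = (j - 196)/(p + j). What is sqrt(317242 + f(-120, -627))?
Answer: sqrt(19669389551)/249 ≈ 563.24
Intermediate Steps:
f(p, j) = (-196 + j)/(j + p)
sqrt(317242 + f(-120, -627)) = sqrt(317242 + (-196 - 627)/(-627 - 120)) = sqrt(317242 - 823/(-747)) = sqrt(317242 - 1/747*(-823)) = sqrt(317242 + 823/747) = sqrt(236980597/747) = sqrt(19669389551)/249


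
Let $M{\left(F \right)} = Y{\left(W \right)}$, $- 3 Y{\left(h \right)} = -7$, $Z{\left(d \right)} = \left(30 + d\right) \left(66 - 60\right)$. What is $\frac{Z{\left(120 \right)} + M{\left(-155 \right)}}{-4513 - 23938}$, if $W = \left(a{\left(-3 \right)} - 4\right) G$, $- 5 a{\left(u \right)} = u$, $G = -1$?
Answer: $- \frac{2707}{85353} \approx -0.031715$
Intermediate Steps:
$a{\left(u \right)} = - \frac{u}{5}$
$W = \frac{17}{5}$ ($W = \left(\left(- \frac{1}{5}\right) \left(-3\right) - 4\right) \left(-1\right) = \left(\frac{3}{5} - 4\right) \left(-1\right) = \left(- \frac{17}{5}\right) \left(-1\right) = \frac{17}{5} \approx 3.4$)
$Z{\left(d \right)} = 180 + 6 d$ ($Z{\left(d \right)} = \left(30 + d\right) 6 = 180 + 6 d$)
$Y{\left(h \right)} = \frac{7}{3}$ ($Y{\left(h \right)} = \left(- \frac{1}{3}\right) \left(-7\right) = \frac{7}{3}$)
$M{\left(F \right)} = \frac{7}{3}$
$\frac{Z{\left(120 \right)} + M{\left(-155 \right)}}{-4513 - 23938} = \frac{\left(180 + 6 \cdot 120\right) + \frac{7}{3}}{-4513 - 23938} = \frac{\left(180 + 720\right) + \frac{7}{3}}{-28451} = \left(900 + \frac{7}{3}\right) \left(- \frac{1}{28451}\right) = \frac{2707}{3} \left(- \frac{1}{28451}\right) = - \frac{2707}{85353}$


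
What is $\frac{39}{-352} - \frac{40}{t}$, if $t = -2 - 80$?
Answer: $\frac{5441}{14432} \approx 0.37701$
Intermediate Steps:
$t = -82$ ($t = -2 - 80 = -82$)
$\frac{39}{-352} - \frac{40}{t} = \frac{39}{-352} - \frac{40}{-82} = 39 \left(- \frac{1}{352}\right) - - \frac{20}{41} = - \frac{39}{352} + \frac{20}{41} = \frac{5441}{14432}$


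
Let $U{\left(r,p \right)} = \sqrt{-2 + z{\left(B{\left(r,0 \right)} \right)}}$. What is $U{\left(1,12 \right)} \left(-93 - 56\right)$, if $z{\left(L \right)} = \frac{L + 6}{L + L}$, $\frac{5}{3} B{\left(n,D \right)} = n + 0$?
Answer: $- \frac{149 \sqrt{14}}{2} \approx -278.75$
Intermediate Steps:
$B{\left(n,D \right)} = \frac{3 n}{5}$ ($B{\left(n,D \right)} = \frac{3 \left(n + 0\right)}{5} = \frac{3 n}{5}$)
$z{\left(L \right)} = \frac{6 + L}{2 L}$
$U{\left(r,p \right)} = \sqrt{-2 + \frac{5 \left(6 + \frac{3 r}{5}\right)}{6 r}}$ ($U{\left(r,p \right)} = \sqrt{-2 + \frac{6 + \frac{3 r}{5}}{2 \frac{3 r}{5}}} = \sqrt{-2 + \frac{\frac{5}{3 r} \left(6 + \frac{3 r}{5}\right)}{2}} = \sqrt{-2 + \frac{5 \left(6 + \frac{3 r}{5}\right)}{6 r}}$)
$U{\left(1,12 \right)} \left(-93 - 56\right) = \frac{\sqrt{-6 + \frac{20}{1}}}{2} \left(-93 - 56\right) = \frac{\sqrt{-6 + 20 \cdot 1}}{2} \left(-149\right) = \frac{\sqrt{-6 + 20}}{2} \left(-149\right) = \frac{\sqrt{14}}{2} \left(-149\right) = - \frac{149 \sqrt{14}}{2}$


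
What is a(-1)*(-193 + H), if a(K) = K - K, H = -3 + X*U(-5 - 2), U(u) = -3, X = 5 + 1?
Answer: 0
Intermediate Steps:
X = 6
H = -21 (H = -3 + 6*(-3) = -3 - 18 = -21)
a(K) = 0
a(-1)*(-193 + H) = 0*(-193 - 21) = 0*(-214) = 0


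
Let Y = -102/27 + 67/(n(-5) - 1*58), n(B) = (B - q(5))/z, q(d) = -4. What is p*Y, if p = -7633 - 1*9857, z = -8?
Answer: 119899780/1389 ≈ 86321.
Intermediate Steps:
n(B) = -1/2 - B/8 (n(B) = (B - 1*(-4))/(-8) = (B + 4)*(-1/8) = (4 + B)*(-1/8) = -1/2 - B/8)
p = -17490 (p = -7633 - 9857 = -17490)
Y = -20566/4167 (Y = -102/27 + 67/((-1/2 - 1/8*(-5)) - 1*58) = -102*1/27 + 67/((-1/2 + 5/8) - 58) = -34/9 + 67/(1/8 - 58) = -34/9 + 67/(-463/8) = -34/9 + 67*(-8/463) = -34/9 - 536/463 = -20566/4167 ≈ -4.9354)
p*Y = -17490*(-20566/4167) = 119899780/1389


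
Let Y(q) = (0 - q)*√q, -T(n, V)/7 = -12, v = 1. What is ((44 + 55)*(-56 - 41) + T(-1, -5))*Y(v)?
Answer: 9519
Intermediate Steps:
T(n, V) = 84 (T(n, V) = -7*(-12) = 84)
Y(q) = -q^(3/2) (Y(q) = (-q)*√q = -q^(3/2))
((44 + 55)*(-56 - 41) + T(-1, -5))*Y(v) = ((44 + 55)*(-56 - 41) + 84)*(-1^(3/2)) = (99*(-97) + 84)*(-1*1) = (-9603 + 84)*(-1) = -9519*(-1) = 9519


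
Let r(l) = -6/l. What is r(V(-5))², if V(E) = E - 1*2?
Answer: 36/49 ≈ 0.73469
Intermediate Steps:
V(E) = -2 + E (V(E) = E - 2 = -2 + E)
r(V(-5))² = (-6/(-2 - 5))² = (-6/(-7))² = (-6*(-⅐))² = (6/7)² = 36/49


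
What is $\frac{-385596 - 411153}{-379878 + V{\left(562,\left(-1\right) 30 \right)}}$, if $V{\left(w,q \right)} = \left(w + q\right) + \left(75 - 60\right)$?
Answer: $\frac{796749}{379331} \approx 2.1004$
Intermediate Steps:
$V{\left(w,q \right)} = 15 + q + w$ ($V{\left(w,q \right)} = \left(q + w\right) + 15 = 15 + q + w$)
$\frac{-385596 - 411153}{-379878 + V{\left(562,\left(-1\right) 30 \right)}} = \frac{-385596 - 411153}{-379878 + \left(15 - 30 + 562\right)} = - \frac{796749}{-379878 + \left(15 - 30 + 562\right)} = - \frac{796749}{-379878 + 547} = - \frac{796749}{-379331} = \left(-796749\right) \left(- \frac{1}{379331}\right) = \frac{796749}{379331}$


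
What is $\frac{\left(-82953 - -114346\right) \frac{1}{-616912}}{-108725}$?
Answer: $\frac{31393}{67073757200} \approx 4.6804 \cdot 10^{-7}$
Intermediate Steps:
$\frac{\left(-82953 - -114346\right) \frac{1}{-616912}}{-108725} = \left(-82953 + 114346\right) \left(- \frac{1}{616912}\right) \left(- \frac{1}{108725}\right) = 31393 \left(- \frac{1}{616912}\right) \left(- \frac{1}{108725}\right) = \left(- \frac{31393}{616912}\right) \left(- \frac{1}{108725}\right) = \frac{31393}{67073757200}$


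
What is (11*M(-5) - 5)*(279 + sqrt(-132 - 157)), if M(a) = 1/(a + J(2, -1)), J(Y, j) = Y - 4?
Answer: -12834/7 - 782*I/7 ≈ -1833.4 - 111.71*I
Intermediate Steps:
J(Y, j) = -4 + Y
M(a) = 1/(-2 + a) (M(a) = 1/(a + (-4 + 2)) = 1/(a - 2) = 1/(-2 + a))
(11*M(-5) - 5)*(279 + sqrt(-132 - 157)) = (11/(-2 - 5) - 5)*(279 + sqrt(-132 - 157)) = (11/(-7) - 5)*(279 + sqrt(-289)) = (11*(-1/7) - 5)*(279 + 17*I) = (-11/7 - 5)*(279 + 17*I) = -46*(279 + 17*I)/7 = -12834/7 - 782*I/7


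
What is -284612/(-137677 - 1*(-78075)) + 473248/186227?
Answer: 40604483110/5549750827 ≈ 7.3165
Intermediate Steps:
-284612/(-137677 - 1*(-78075)) + 473248/186227 = -284612/(-137677 + 78075) + 473248*(1/186227) = -284612/(-59602) + 473248/186227 = -284612*(-1/59602) + 473248/186227 = 142306/29801 + 473248/186227 = 40604483110/5549750827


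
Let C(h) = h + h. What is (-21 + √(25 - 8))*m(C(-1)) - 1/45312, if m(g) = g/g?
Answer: -951553/45312 + √17 ≈ -16.877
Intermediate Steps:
C(h) = 2*h
m(g) = 1
(-21 + √(25 - 8))*m(C(-1)) - 1/45312 = (-21 + √(25 - 8))*1 - 1/45312 = (-21 + √17)*1 - 1*1/45312 = (-21 + √17) - 1/45312 = -951553/45312 + √17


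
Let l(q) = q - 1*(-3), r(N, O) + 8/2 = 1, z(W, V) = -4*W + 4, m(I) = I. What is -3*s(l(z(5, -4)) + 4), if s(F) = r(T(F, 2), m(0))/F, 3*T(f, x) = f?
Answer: -1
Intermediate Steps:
T(f, x) = f/3
z(W, V) = 4 - 4*W
r(N, O) = -3 (r(N, O) = -4 + 1 = -3)
l(q) = 3 + q (l(q) = q + 3 = 3 + q)
s(F) = -3/F
-3*s(l(z(5, -4)) + 4) = -(-9)/((3 + (4 - 4*5)) + 4) = -(-9)/((3 + (4 - 20)) + 4) = -(-9)/((3 - 16) + 4) = -(-9)/(-13 + 4) = -(-9)/(-9) = -(-9)*(-1)/9 = -3*⅓ = -1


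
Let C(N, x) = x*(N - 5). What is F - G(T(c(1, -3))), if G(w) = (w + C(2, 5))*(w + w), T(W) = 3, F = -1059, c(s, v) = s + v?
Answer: -987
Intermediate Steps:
C(N, x) = x*(-5 + N)
G(w) = 2*w*(-15 + w) (G(w) = (w + 5*(-5 + 2))*(w + w) = (w + 5*(-3))*(2*w) = (w - 15)*(2*w) = (-15 + w)*(2*w) = 2*w*(-15 + w))
F - G(T(c(1, -3))) = -1059 - 2*3*(-15 + 3) = -1059 - 2*3*(-12) = -1059 - 1*(-72) = -1059 + 72 = -987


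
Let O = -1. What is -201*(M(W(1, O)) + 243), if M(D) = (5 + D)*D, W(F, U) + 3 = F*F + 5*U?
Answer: -51657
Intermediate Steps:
W(F, U) = -3 + F**2 + 5*U (W(F, U) = -3 + (F*F + 5*U) = -3 + (F**2 + 5*U) = -3 + F**2 + 5*U)
M(D) = D*(5 + D)
-201*(M(W(1, O)) + 243) = -201*((-3 + 1**2 + 5*(-1))*(5 + (-3 + 1**2 + 5*(-1))) + 243) = -201*((-3 + 1 - 5)*(5 + (-3 + 1 - 5)) + 243) = -201*(-7*(5 - 7) + 243) = -201*(-7*(-2) + 243) = -201*(14 + 243) = -201*257 = -51657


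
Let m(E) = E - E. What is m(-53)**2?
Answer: 0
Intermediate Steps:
m(E) = 0
m(-53)**2 = 0**2 = 0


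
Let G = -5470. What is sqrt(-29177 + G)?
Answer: I*sqrt(34647) ≈ 186.14*I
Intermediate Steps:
sqrt(-29177 + G) = sqrt(-29177 - 5470) = sqrt(-34647) = I*sqrt(34647)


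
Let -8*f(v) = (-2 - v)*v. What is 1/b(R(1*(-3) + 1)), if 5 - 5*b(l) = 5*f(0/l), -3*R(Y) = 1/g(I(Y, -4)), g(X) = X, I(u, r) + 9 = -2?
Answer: 1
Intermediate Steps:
I(u, r) = -11 (I(u, r) = -9 - 2 = -11)
f(v) = -v*(-2 - v)/8 (f(v) = -(-2 - v)*v/8 = -v*(-2 - v)/8)
R(Y) = 1/33 (R(Y) = -⅓/(-11) = -⅓*(-1/11) = 1/33)
b(l) = 1 (b(l) = 1 - 0/l*(2 + 0/l)/8 = 1 - 0*(2 + 0)/8 = 1 - 0*2/8 = 1 - 0 = 1 - ⅕*0 = 1 + 0 = 1)
1/b(R(1*(-3) + 1)) = 1/1 = 1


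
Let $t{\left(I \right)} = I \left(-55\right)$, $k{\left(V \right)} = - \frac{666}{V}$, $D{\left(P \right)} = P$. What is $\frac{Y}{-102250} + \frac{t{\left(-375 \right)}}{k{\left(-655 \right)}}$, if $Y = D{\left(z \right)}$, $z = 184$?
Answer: $\frac{230222245201}{11349750} \approx 20284.0$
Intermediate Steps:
$t{\left(I \right)} = - 55 I$
$Y = 184$
$\frac{Y}{-102250} + \frac{t{\left(-375 \right)}}{k{\left(-655 \right)}} = \frac{184}{-102250} + \frac{\left(-55\right) \left(-375\right)}{\left(-666\right) \frac{1}{-655}} = 184 \left(- \frac{1}{102250}\right) + \frac{20625}{\left(-666\right) \left(- \frac{1}{655}\right)} = - \frac{92}{51125} + \frac{20625}{\frac{666}{655}} = - \frac{92}{51125} + 20625 \cdot \frac{655}{666} = - \frac{92}{51125} + \frac{4503125}{222} = \frac{230222245201}{11349750}$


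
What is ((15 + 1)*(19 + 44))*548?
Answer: 552384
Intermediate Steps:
((15 + 1)*(19 + 44))*548 = (16*63)*548 = 1008*548 = 552384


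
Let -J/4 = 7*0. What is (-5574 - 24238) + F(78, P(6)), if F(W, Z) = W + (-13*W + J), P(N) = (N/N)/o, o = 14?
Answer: -30748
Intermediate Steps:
J = 0 (J = -28*0 = -4*0 = 0)
P(N) = 1/14 (P(N) = (N/N)/14 = 1*(1/14) = 1/14)
F(W, Z) = -12*W (F(W, Z) = W + (-13*W + 0) = W - 13*W = -12*W)
(-5574 - 24238) + F(78, P(6)) = (-5574 - 24238) - 12*78 = -29812 - 936 = -30748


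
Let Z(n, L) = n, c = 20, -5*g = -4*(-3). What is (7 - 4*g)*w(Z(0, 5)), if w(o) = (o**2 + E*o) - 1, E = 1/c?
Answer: -83/5 ≈ -16.600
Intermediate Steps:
g = -12/5 (g = -(-4)*(-3)/5 = -1/5*12 = -12/5 ≈ -2.4000)
E = 1/20 ≈ 0.050000
w(o) = -1 + o**2 + o/20 (w(o) = (o**2 + o/20) - 1 = -1 + o**2 + o/20)
(7 - 4*g)*w(Z(0, 5)) = (7 - 4*(-12/5))*(-1 + 0**2 + (1/20)*0) = (7 + 48/5)*(-1 + 0 + 0) = (83/5)*(-1) = -83/5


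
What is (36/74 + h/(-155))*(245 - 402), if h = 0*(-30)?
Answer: -2826/37 ≈ -76.378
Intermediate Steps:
h = 0
(36/74 + h/(-155))*(245 - 402) = (36/74 + 0/(-155))*(245 - 402) = (36*(1/74) + 0*(-1/155))*(-157) = (18/37 + 0)*(-157) = (18/37)*(-157) = -2826/37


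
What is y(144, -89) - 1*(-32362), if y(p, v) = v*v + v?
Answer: 40194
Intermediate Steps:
y(p, v) = v + v**2 (y(p, v) = v**2 + v = v + v**2)
y(144, -89) - 1*(-32362) = -89*(1 - 89) - 1*(-32362) = -89*(-88) + 32362 = 7832 + 32362 = 40194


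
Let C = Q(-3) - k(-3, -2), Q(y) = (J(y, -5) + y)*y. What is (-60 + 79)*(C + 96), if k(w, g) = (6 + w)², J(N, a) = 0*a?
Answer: 1824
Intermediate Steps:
J(N, a) = 0
Q(y) = y² (Q(y) = (0 + y)*y = y*y = y²)
C = 0 (C = (-3)² - (6 - 3)² = 9 - 1*3² = 9 - 1*9 = 9 - 9 = 0)
(-60 + 79)*(C + 96) = (-60 + 79)*(0 + 96) = 19*96 = 1824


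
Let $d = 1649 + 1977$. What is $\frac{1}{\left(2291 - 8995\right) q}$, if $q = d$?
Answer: $- \frac{1}{24308704} \approx -4.1138 \cdot 10^{-8}$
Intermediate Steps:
$d = 3626$
$q = 3626$
$\frac{1}{\left(2291 - 8995\right) q} = \frac{1}{\left(2291 - 8995\right) 3626} = \frac{1}{-6704} \cdot \frac{1}{3626} = \left(- \frac{1}{6704}\right) \frac{1}{3626} = - \frac{1}{24308704}$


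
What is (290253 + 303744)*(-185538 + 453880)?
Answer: 159394342974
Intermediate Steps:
(290253 + 303744)*(-185538 + 453880) = 593997*268342 = 159394342974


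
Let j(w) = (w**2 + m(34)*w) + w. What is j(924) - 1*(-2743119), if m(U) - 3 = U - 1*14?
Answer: 3619071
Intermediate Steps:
m(U) = -11 + U (m(U) = 3 + (U - 1*14) = 3 + (U - 14) = 3 + (-14 + U) = -11 + U)
j(w) = w**2 + 24*w (j(w) = (w**2 + (-11 + 34)*w) + w = (w**2 + 23*w) + w = w**2 + 24*w)
j(924) - 1*(-2743119) = 924*(24 + 924) - 1*(-2743119) = 924*948 + 2743119 = 875952 + 2743119 = 3619071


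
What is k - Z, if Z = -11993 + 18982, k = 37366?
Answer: 30377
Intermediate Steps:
Z = 6989
k - Z = 37366 - 1*6989 = 37366 - 6989 = 30377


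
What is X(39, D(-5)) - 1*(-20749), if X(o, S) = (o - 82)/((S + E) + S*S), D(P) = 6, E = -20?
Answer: 456435/22 ≈ 20747.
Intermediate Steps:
X(o, S) = (-82 + o)/(-20 + S + S²) (X(o, S) = (o - 82)/((S - 20) + S*S) = (-82 + o)/((-20 + S) + S²) = (-82 + o)/(-20 + S + S²))
X(39, D(-5)) - 1*(-20749) = (-82 + 39)/(-20 + 6 + 6²) - 1*(-20749) = -43/(-20 + 6 + 36) + 20749 = -43/22 + 20749 = 456435/22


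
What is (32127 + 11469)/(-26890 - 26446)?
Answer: -10899/13334 ≈ -0.81738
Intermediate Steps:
(32127 + 11469)/(-26890 - 26446) = 43596/(-53336) = 43596*(-1/53336) = -10899/13334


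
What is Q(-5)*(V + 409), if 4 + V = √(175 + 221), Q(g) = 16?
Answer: 6480 + 96*√11 ≈ 6798.4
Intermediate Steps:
V = -4 + 6*√11 (V = -4 + √(175 + 221) = -4 + √396 = -4 + 6*√11 ≈ 15.900)
Q(-5)*(V + 409) = 16*((-4 + 6*√11) + 409) = 16*(405 + 6*√11) = 6480 + 96*√11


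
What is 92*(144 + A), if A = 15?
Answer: 14628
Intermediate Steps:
92*(144 + A) = 92*(144 + 15) = 92*159 = 14628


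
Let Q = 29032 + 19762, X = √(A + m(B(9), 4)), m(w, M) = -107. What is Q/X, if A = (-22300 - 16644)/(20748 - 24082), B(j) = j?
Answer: -48794*I*√264881299/158897 ≈ -4997.8*I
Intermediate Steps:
A = 19472/1667 (A = -38944/(-3334) = -38944*(-1/3334) = 19472/1667 ≈ 11.681)
X = I*√264881299/1667 (X = √(19472/1667 - 107) = √(-158897/1667) = I*√264881299/1667 ≈ 9.7632*I)
Q = 48794
Q/X = 48794/((I*√264881299/1667)) = 48794*(-I*√264881299/158897) = -48794*I*√264881299/158897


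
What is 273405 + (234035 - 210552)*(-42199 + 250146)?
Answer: 4883492806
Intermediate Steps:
273405 + (234035 - 210552)*(-42199 + 250146) = 273405 + 23483*207947 = 273405 + 4883219401 = 4883492806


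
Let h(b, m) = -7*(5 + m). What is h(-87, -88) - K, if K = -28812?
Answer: 29393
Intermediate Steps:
h(b, m) = -35 - 7*m
h(-87, -88) - K = (-35 - 7*(-88)) - 1*(-28812) = (-35 + 616) + 28812 = 581 + 28812 = 29393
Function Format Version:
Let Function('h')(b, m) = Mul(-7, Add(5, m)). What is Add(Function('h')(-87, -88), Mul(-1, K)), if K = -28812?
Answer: 29393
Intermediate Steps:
Function('h')(b, m) = Add(-35, Mul(-7, m))
Add(Function('h')(-87, -88), Mul(-1, K)) = Add(Add(-35, Mul(-7, -88)), Mul(-1, -28812)) = Add(Add(-35, 616), 28812) = Add(581, 28812) = 29393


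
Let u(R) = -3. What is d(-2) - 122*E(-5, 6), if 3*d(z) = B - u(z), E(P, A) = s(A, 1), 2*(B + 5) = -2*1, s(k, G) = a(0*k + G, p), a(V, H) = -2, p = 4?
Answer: 243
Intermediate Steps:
s(k, G) = -2
B = -6 (B = -5 + (-2*1)/2 = -5 + (1/2)*(-2) = -5 - 1 = -6)
E(P, A) = -2
d(z) = -1 (d(z) = (-6 - 1*(-3))/3 = (-6 + 3)/3 = (1/3)*(-3) = -1)
d(-2) - 122*E(-5, 6) = -1 - 122*(-2) = -1 + 244 = 243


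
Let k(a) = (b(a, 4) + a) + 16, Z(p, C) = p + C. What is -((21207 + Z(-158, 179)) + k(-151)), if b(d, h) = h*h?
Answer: -21109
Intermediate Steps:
Z(p, C) = C + p
b(d, h) = h**2
k(a) = 32 + a (k(a) = (4**2 + a) + 16 = (16 + a) + 16 = 32 + a)
-((21207 + Z(-158, 179)) + k(-151)) = -((21207 + (179 - 158)) + (32 - 151)) = -((21207 + 21) - 119) = -(21228 - 119) = -1*21109 = -21109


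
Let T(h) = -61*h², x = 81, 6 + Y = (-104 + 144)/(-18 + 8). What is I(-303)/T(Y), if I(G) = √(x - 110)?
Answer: -I*√29/6100 ≈ -0.00088281*I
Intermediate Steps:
Y = -10 (Y = -6 + (-104 + 144)/(-18 + 8) = -6 + 40/(-10) = -6 + 40*(-⅒) = -6 - 4 = -10)
I(G) = I*√29 (I(G) = √(81 - 110) = √(-29) = I*√29)
I(-303)/T(Y) = (I*√29)/((-61*(-10)²)) = (I*√29)/((-61*100)) = (I*√29)/(-6100) = (I*√29)*(-1/6100) = -I*√29/6100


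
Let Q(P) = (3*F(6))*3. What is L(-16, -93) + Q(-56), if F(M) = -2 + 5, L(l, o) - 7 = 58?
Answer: 92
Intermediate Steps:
L(l, o) = 65 (L(l, o) = 7 + 58 = 65)
F(M) = 3
Q(P) = 27 (Q(P) = (3*3)*3 = 9*3 = 27)
L(-16, -93) + Q(-56) = 65 + 27 = 92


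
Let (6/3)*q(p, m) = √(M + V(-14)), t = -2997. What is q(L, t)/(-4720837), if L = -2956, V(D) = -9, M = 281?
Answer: -2*√17/4720837 ≈ -1.7468e-6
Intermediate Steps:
q(p, m) = 2*√17 (q(p, m) = √(281 - 9)/2 = √272/2 = (4*√17)/2 = 2*√17)
q(L, t)/(-4720837) = (2*√17)/(-4720837) = (2*√17)*(-1/4720837) = -2*√17/4720837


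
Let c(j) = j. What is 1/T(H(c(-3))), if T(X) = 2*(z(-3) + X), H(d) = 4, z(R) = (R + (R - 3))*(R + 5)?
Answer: -1/28 ≈ -0.035714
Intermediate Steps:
z(R) = (-3 + 2*R)*(5 + R) (z(R) = (R + (-3 + R))*(5 + R) = (-3 + 2*R)*(5 + R))
T(X) = -36 + 2*X (T(X) = 2*((-15 + 2*(-3)² + 7*(-3)) + X) = 2*((-15 + 2*9 - 21) + X) = 2*((-15 + 18 - 21) + X) = 2*(-18 + X) = -36 + 2*X)
1/T(H(c(-3))) = 1/(-36 + 2*4) = 1/(-36 + 8) = 1/(-28) = -1/28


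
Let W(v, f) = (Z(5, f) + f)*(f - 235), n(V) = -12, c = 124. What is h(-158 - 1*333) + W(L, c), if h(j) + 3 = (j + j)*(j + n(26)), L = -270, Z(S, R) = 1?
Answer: 480068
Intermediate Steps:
W(v, f) = (1 + f)*(-235 + f) (W(v, f) = (1 + f)*(f - 235) = (1 + f)*(-235 + f))
h(j) = -3 + 2*j*(-12 + j) (h(j) = -3 + (j + j)*(j - 12) = -3 + (2*j)*(-12 + j) = -3 + 2*j*(-12 + j))
h(-158 - 1*333) + W(L, c) = (-3 - 24*(-158 - 1*333) + 2*(-158 - 1*333)**2) + (-235 + 124**2 - 234*124) = (-3 - 24*(-158 - 333) + 2*(-158 - 333)**2) + (-235 + 15376 - 29016) = (-3 - 24*(-491) + 2*(-491)**2) - 13875 = (-3 + 11784 + 2*241081) - 13875 = (-3 + 11784 + 482162) - 13875 = 493943 - 13875 = 480068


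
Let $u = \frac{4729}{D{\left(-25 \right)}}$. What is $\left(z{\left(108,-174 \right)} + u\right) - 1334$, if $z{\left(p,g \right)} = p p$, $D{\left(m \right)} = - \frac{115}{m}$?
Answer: $\frac{261235}{23} \approx 11358.0$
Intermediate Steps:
$z{\left(p,g \right)} = p^{2}$
$u = \frac{23645}{23}$ ($u = \frac{4729}{\left(-115\right) \frac{1}{-25}} = \frac{4729}{\left(-115\right) \left(- \frac{1}{25}\right)} = \frac{4729}{\frac{23}{5}} = 4729 \cdot \frac{5}{23} = \frac{23645}{23} \approx 1028.0$)
$\left(z{\left(108,-174 \right)} + u\right) - 1334 = \left(108^{2} + \frac{23645}{23}\right) - 1334 = \left(11664 + \frac{23645}{23}\right) - 1334 = \frac{291917}{23} - 1334 = \frac{261235}{23}$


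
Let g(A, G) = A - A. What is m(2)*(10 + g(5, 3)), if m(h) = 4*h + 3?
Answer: 110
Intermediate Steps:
g(A, G) = 0
m(h) = 3 + 4*h
m(2)*(10 + g(5, 3)) = (3 + 4*2)*(10 + 0) = (3 + 8)*10 = 11*10 = 110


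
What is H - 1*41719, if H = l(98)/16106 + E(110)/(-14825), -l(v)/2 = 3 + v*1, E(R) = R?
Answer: -996131088886/23877145 ≈ -41719.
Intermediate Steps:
l(v) = -6 - 2*v (l(v) = -2*(3 + v*1) = -2*(3 + v) = -6 - 2*v)
H = -476631/23877145 (H = (-6 - 2*98)/16106 + 110/(-14825) = (-6 - 196)*(1/16106) + 110*(-1/14825) = -202*1/16106 - 22/2965 = -101/8053 - 22/2965 = -476631/23877145 ≈ -0.019962)
H - 1*41719 = -476631/23877145 - 1*41719 = -476631/23877145 - 41719 = -996131088886/23877145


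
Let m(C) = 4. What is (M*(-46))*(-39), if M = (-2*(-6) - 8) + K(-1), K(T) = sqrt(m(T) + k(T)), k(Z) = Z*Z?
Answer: 7176 + 1794*sqrt(5) ≈ 11188.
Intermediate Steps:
k(Z) = Z**2
K(T) = sqrt(4 + T**2)
M = 4 + sqrt(5) (M = (-2*(-6) - 8) + sqrt(4 + (-1)**2) = (12 - 8) + sqrt(4 + 1) = 4 + sqrt(5) ≈ 6.2361)
(M*(-46))*(-39) = ((4 + sqrt(5))*(-46))*(-39) = (-184 - 46*sqrt(5))*(-39) = 7176 + 1794*sqrt(5)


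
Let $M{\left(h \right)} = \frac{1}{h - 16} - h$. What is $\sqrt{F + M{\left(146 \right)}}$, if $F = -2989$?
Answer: $\frac{i \sqrt{52981370}}{130} \approx 55.991 i$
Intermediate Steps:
$M{\left(h \right)} = \frac{1}{-16 + h} - h$
$\sqrt{F + M{\left(146 \right)}} = \sqrt{-2989 + \frac{1 - 146^{2} + 16 \cdot 146}{-16 + 146}} = \sqrt{-2989 + \frac{1 - 21316 + 2336}{130}} = \sqrt{-2989 + \frac{1}{130} \left(-18979\right)} = \sqrt{-2989 - \frac{18979}{130}} = \sqrt{- \frac{407549}{130}} = \frac{i \sqrt{52981370}}{130}$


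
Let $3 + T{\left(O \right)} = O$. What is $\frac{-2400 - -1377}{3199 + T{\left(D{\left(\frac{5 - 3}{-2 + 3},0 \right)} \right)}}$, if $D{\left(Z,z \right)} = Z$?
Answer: $- \frac{341}{1066} \approx -0.31989$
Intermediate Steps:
$T{\left(O \right)} = -3 + O$
$\frac{-2400 - -1377}{3199 + T{\left(D{\left(\frac{5 - 3}{-2 + 3},0 \right)} \right)}} = \frac{-2400 - -1377}{3199 - \left(3 - \frac{5 - 3}{-2 + 3}\right)} = \frac{-2400 + 1377}{3199 - \left(3 - \frac{2}{1}\right)} = - \frac{1023}{3199 + \left(-3 + 2 \cdot 1\right)} = - \frac{1023}{3199 + \left(-3 + 2\right)} = - \frac{1023}{3199 - 1} = - \frac{1023}{3198} = \left(-1023\right) \frac{1}{3198} = - \frac{341}{1066}$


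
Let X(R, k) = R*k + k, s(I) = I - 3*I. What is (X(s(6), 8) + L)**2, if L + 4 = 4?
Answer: 7744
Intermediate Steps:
L = 0 (L = -4 + 4 = 0)
s(I) = -2*I
X(R, k) = k + R*k
(X(s(6), 8) + L)**2 = (8*(1 - 2*6) + 0)**2 = (8*(1 - 12) + 0)**2 = (8*(-11) + 0)**2 = (-88 + 0)**2 = (-88)**2 = 7744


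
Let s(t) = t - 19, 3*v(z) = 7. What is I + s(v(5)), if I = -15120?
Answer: -45410/3 ≈ -15137.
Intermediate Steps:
v(z) = 7/3 (v(z) = (1/3)*7 = 7/3)
s(t) = -19 + t
I + s(v(5)) = -15120 + (-19 + 7/3) = -15120 - 50/3 = -45410/3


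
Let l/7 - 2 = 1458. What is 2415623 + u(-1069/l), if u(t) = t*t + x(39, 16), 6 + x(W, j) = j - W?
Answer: 252304929492361/104448400 ≈ 2.4156e+6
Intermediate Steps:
l = 10220 (l = 14 + 7*1458 = 14 + 10206 = 10220)
x(W, j) = -6 + j - W (x(W, j) = -6 + (j - W) = -6 + j - W)
u(t) = -29 + t² (u(t) = t*t + (-6 + 16 - 1*39) = t² + (-6 + 16 - 39) = t² - 29 = -29 + t²)
2415623 + u(-1069/l) = 2415623 + (-29 + (-1069/10220)²) = 2415623 + (-29 + 1142761/104448400) = 2415623 - 3027860839/104448400 = 252304929492361/104448400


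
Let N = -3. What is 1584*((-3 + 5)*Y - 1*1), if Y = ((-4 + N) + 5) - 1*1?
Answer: -11088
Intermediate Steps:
Y = -3 (Y = ((-4 - 3) + 5) - 1*1 = (-7 + 5) - 1 = -2 - 1 = -3)
1584*((-3 + 5)*Y - 1*1) = 1584*((-3 + 5)*(-3) - 1*1) = 1584*(2*(-3) - 1) = 1584*(-6 - 1) = 1584*(-7) = -11088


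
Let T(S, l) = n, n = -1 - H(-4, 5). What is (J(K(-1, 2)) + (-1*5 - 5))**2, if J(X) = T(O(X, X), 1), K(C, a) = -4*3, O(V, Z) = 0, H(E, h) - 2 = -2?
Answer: 121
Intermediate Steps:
H(E, h) = 0 (H(E, h) = 2 - 2 = 0)
K(C, a) = -12
n = -1 (n = -1 - 1*0 = -1 + 0 = -1)
T(S, l) = -1
J(X) = -1
(J(K(-1, 2)) + (-1*5 - 5))**2 = (-1 + (-1*5 - 5))**2 = (-1 + (-5 - 5))**2 = (-1 - 10)**2 = (-11)**2 = 121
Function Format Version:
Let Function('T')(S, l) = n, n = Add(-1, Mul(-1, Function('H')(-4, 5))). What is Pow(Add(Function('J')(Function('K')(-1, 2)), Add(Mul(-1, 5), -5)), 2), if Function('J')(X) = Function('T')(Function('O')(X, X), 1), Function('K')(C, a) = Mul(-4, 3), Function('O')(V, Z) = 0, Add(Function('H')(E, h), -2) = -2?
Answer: 121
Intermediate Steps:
Function('H')(E, h) = 0 (Function('H')(E, h) = Add(2, -2) = 0)
Function('K')(C, a) = -12
n = -1 (n = Add(-1, Mul(-1, 0)) = Add(-1, 0) = -1)
Function('T')(S, l) = -1
Function('J')(X) = -1
Pow(Add(Function('J')(Function('K')(-1, 2)), Add(Mul(-1, 5), -5)), 2) = Pow(Add(-1, Add(Mul(-1, 5), -5)), 2) = Pow(Add(-1, Add(-5, -5)), 2) = Pow(Add(-1, -10), 2) = Pow(-11, 2) = 121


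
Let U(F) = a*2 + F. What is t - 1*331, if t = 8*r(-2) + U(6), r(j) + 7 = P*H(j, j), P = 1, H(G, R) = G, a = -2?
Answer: -401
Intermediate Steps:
U(F) = -4 + F (U(F) = -2*2 + F = -4 + F)
r(j) = -7 + j (r(j) = -7 + 1*j = -7 + j)
t = -70 (t = 8*(-7 - 2) + (-4 + 6) = 8*(-9) + 2 = -72 + 2 = -70)
t - 1*331 = -70 - 1*331 = -70 - 331 = -401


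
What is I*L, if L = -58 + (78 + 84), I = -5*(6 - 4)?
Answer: -1040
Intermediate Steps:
I = -10 (I = -5*2 = -10)
L = 104 (L = -58 + 162 = 104)
I*L = -10*104 = -1040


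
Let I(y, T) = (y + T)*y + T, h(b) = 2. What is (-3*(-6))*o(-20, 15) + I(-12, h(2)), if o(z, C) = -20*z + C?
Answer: 7592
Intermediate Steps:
o(z, C) = C - 20*z
I(y, T) = T + y*(T + y) (I(y, T) = (T + y)*y + T = y*(T + y) + T = T + y*(T + y))
(-3*(-6))*o(-20, 15) + I(-12, h(2)) = (-3*(-6))*(15 - 20*(-20)) + (2 + (-12)² + 2*(-12)) = 18*(15 + 400) + (2 + 144 - 24) = 18*415 + 122 = 7470 + 122 = 7592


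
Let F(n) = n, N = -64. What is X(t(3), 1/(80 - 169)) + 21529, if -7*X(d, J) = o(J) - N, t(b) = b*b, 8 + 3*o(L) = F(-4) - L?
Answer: 40221680/1869 ≈ 21520.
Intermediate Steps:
o(L) = -4 - L/3 (o(L) = -8/3 + (-4 - L)/3 = -8/3 + (-4/3 - L/3) = -4 - L/3)
t(b) = b²
X(d, J) = -60/7 + J/21 (X(d, J) = -((-4 - J/3) - 1*(-64))/7 = -((-4 - J/3) + 64)/7 = -(60 - J/3)/7 = -60/7 + J/21)
X(t(3), 1/(80 - 169)) + 21529 = (-60/7 + 1/(21*(80 - 169))) + 21529 = (-60/7 + (1/21)/(-89)) + 21529 = (-60/7 + (1/21)*(-1/89)) + 21529 = (-60/7 - 1/1869) + 21529 = -16021/1869 + 21529 = 40221680/1869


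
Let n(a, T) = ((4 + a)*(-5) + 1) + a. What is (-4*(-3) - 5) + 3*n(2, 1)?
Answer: -74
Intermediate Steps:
n(a, T) = -19 - 4*a (n(a, T) = ((-20 - 5*a) + 1) + a = (-19 - 5*a) + a = -19 - 4*a)
(-4*(-3) - 5) + 3*n(2, 1) = (-4*(-3) - 5) + 3*(-19 - 4*2) = (12 - 5) + 3*(-19 - 8) = 7 + 3*(-27) = 7 - 81 = -74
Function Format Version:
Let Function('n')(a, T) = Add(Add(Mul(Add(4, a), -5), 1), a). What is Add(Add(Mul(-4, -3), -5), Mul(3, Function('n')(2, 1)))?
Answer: -74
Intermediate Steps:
Function('n')(a, T) = Add(-19, Mul(-4, a)) (Function('n')(a, T) = Add(Add(Add(-20, Mul(-5, a)), 1), a) = Add(Add(-19, Mul(-5, a)), a) = Add(-19, Mul(-4, a)))
Add(Add(Mul(-4, -3), -5), Mul(3, Function('n')(2, 1))) = Add(Add(Mul(-4, -3), -5), Mul(3, Add(-19, Mul(-4, 2)))) = Add(Add(12, -5), Mul(3, Add(-19, -8))) = Add(7, Mul(3, -27)) = Add(7, -81) = -74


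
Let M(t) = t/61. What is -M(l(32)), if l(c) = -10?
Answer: 10/61 ≈ 0.16393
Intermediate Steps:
M(t) = t/61 (M(t) = t*(1/61) = t/61)
-M(l(32)) = -(-10)/61 = -1*(-10/61) = 10/61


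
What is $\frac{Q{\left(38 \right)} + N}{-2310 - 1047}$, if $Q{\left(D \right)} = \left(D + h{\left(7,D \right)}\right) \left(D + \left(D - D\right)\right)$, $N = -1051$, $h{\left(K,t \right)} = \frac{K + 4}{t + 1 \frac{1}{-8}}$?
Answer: $- \frac{122423}{1017171} \approx -0.12036$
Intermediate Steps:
$h{\left(K,t \right)} = \frac{4 + K}{- \frac{1}{8} + t}$ ($h{\left(K,t \right)} = \frac{4 + K}{t + 1 \left(- \frac{1}{8}\right)} = \frac{4 + K}{t - \frac{1}{8}} = \frac{4 + K}{- \frac{1}{8} + t}$)
$Q{\left(D \right)} = D \left(D + \frac{88}{-1 + 8 D}\right)$ ($Q{\left(D \right)} = \left(D + \frac{8 \left(4 + 7\right)}{-1 + 8 D}\right) \left(D + \left(D - D\right)\right) = \left(D + 8 \frac{1}{-1 + 8 D} 11\right) \left(D + 0\right) = \left(D + \frac{88}{-1 + 8 D}\right) D = D \left(D + \frac{88}{-1 + 8 D}\right)$)
$\frac{Q{\left(38 \right)} + N}{-2310 - 1047} = \frac{\frac{38 \left(88 + 38 \left(-1 + 8 \cdot 38\right)\right)}{-1 + 8 \cdot 38} - 1051}{-2310 - 1047} = \frac{\frac{38 \left(88 + 38 \left(-1 + 304\right)\right)}{-1 + 304} - 1051}{-3357} = \left(\frac{38 \left(88 + 38 \cdot 303\right)}{303} - 1051\right) \left(- \frac{1}{3357}\right) = \left(38 \cdot \frac{1}{303} \left(88 + 11514\right) - 1051\right) \left(- \frac{1}{3357}\right) = \left(38 \cdot \frac{1}{303} \cdot 11602 - 1051\right) \left(- \frac{1}{3357}\right) = \left(\frac{440876}{303} - 1051\right) \left(- \frac{1}{3357}\right) = \frac{122423}{303} \left(- \frac{1}{3357}\right) = - \frac{122423}{1017171}$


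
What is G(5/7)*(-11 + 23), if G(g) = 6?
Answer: 72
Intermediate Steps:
G(5/7)*(-11 + 23) = 6*(-11 + 23) = 6*12 = 72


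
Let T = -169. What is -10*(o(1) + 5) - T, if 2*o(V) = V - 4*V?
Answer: 134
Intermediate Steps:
o(V) = -3*V/2 (o(V) = (V - 4*V)/2 = (-3*V)/2 = -3*V/2)
-10*(o(1) + 5) - T = -10*(-3/2*1 + 5) - 1*(-169) = -10*(-3/2 + 5) + 169 = -10*7/2 + 169 = -35 + 169 = 134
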